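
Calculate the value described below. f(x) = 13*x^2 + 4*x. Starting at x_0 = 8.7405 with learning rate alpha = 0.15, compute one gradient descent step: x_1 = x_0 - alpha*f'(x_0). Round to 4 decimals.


We compute the gradient at x_0 and apply the update.
f'(x) = 26*x + 4
f'(8.7405) = 26*8.7405 + 4 = 231.253
x_1 = 8.7405 - 0.15*231.253 = -25.9475


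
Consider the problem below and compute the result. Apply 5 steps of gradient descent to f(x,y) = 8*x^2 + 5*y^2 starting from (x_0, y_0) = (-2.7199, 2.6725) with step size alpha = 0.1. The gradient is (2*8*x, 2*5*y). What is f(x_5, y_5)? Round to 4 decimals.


Gradient descent on f(x,y) = 8*x^2 + 5*y^2.
Starting point: (-2.7199, 2.6725), alpha = 0.1
Step 1: grad_x = 2*8*-2.7199 = -43.5184, grad_y = 2*5*2.6725 = 26.725
  x_1 = -2.7199 - 0.1*-43.5184 = 1.6319
  y_1 = 2.6725 - 0.1*26.725 = 0.0
Step 2: grad_x = 2*8*1.6319 = 26.111, grad_y = 2*5*0.0 = 0.0
  x_2 = 1.6319 - 0.1*26.111 = -0.9792
  y_2 = 0.0 - 0.1*0.0 = 0.0
Step 3: grad_x = 2*8*-0.9792 = -15.6666, grad_y = 2*5*0.0 = 0.0
  x_3 = -0.9792 - 0.1*-15.6666 = 0.5875
  y_3 = 0.0 - 0.1*0.0 = 0.0
Step 4: grad_x = 2*8*0.5875 = 9.4, grad_y = 2*5*0.0 = 0.0
  x_4 = 0.5875 - 0.1*9.4 = -0.3525
  y_4 = 0.0 - 0.1*0.0 = 0.0
Step 5: grad_x = 2*8*-0.3525 = -5.64, grad_y = 2*5*0.0 = 0.0
  x_5 = -0.3525 - 0.1*-5.64 = 0.2115
  y_5 = 0.0 - 0.1*0.0 = 0.0
f(0.2115, 0.0) = 8*0.2115^2 + 5*0.0^2 = 0.3579


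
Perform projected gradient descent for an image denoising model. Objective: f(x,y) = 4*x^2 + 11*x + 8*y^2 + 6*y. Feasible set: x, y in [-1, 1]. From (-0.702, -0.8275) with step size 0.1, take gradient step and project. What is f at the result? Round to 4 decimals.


Step 1: Compute gradient at (-0.702, -0.8275).
grad_x = 2*4*-0.702 + 11 = 5.384
grad_y = 2*8*-0.8275 + 6 = -7.24
Step 2: Gradient step.
x_raw = -0.702 - 0.1*5.384 = -1.2404
y_raw = -0.8275 - 0.1*-7.24 = -0.1035
Step 3: Project onto [-1, 1].
x_proj = clip(-1.2404) = -1.0
y_proj = clip(-0.1035) = -0.1035
Step 4: Evaluate f.
f(-1.0, -0.1035) = -7.5353


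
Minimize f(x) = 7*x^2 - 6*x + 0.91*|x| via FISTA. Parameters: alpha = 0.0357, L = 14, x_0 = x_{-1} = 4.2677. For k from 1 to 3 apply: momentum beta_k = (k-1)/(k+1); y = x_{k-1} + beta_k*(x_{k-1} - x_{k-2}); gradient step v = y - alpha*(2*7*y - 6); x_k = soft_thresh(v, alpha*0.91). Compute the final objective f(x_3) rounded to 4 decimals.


FISTA on f(x) = 7*x^2 - 6*x + 0.91*|x|
L = 14, alpha = 0.0357
Iteration 1: beta = 0.0, y = 4.2677 + 0.0*(4.2677 - 4.2677) = 4.2677
  grad(y) = 53.7478, v = y - alpha*grad = 2.3489
  prox(v) = soft_thresh(2.3489, 0.0325) = 2.3164
Iteration 2: beta = 0.3333, y = 2.3164 + 0.3333*(2.3164 - 4.2677) = 1.666
  grad(y) = 17.3238, v = y - alpha*grad = 1.0475
  prox(v) = soft_thresh(1.0475, 0.0325) = 1.015
Iteration 3: beta = 0.5, y = 1.015 + 0.5*(1.015 - 2.3164) = 0.3644
  grad(y) = -0.8991, v = y - alpha*grad = 0.3964
  prox(v) = soft_thresh(0.3964, 0.0325) = 0.364
f(x_3) = 7*0.364^2 - 6*0.364 + 0.91*|0.364| = -0.9253


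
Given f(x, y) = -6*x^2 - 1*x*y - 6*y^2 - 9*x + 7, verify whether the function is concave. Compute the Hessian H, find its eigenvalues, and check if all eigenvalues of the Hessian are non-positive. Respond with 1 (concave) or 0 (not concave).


The Hessian of f(x,y) = -6*x^2 - 1*x*y - 6*y^2 - 9*x + 7 is:
H = [[-12, -1], [-1, -12]]
Trace = -12 - 12 = -24
Determinant = -12*-12 - (-1)^2 = 143
Discriminant = (-24)^2 - 4*143 = 4.0
Eigenvalues: lambda_1 = -13.0, lambda_2 = -11.0
The function is concave.

1


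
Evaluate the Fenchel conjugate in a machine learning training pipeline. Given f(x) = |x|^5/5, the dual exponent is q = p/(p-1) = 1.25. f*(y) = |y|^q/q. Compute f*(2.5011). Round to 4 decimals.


The conjugate exponent q satisfies 1/p + 1/q = 1.
p = 5, so q = 5/(5 - 1) = 1.25
|y|^q = 2.5011^1.25 = 3.1453
f*(2.5011) = 3.1453 / 1.25 = 2.5163


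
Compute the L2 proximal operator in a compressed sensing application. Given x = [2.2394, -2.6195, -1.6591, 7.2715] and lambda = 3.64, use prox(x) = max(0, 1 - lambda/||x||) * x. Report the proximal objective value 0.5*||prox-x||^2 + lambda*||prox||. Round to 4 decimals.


Step 1: Compute ||x||.
||x|| = 8.2161
Step 2: Compute scaling factor.
scale = max(0, 1 - 3.64/8.2161) = 0.557
Step 3: prox(x) = [1.2473, -1.459, -0.9241, 4.05]
||prox(x)|| = 4.5761
Step 4: Proximal objective.
0.5*||prox-x||^2 = 6.6248
lambda*||prox|| = 16.657
Total = 23.2817


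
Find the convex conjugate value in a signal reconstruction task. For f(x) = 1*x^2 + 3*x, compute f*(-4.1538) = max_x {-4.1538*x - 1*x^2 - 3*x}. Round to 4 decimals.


f*(y) = sup_x {y*x - a*x^2 - b*x} = sup_x {(y-b)*x - a*x^2}
FOC: (y - b) - 2a*x = 0 => x* = (y - b)/(2a)
x* = (-4.1538 - 3)/(2*1) = -3.5769
f*(-4.1538) = (y-b)^2/(4a) = (-4.1538 - 3)^2/(4*1)
= 51.1769/4 = 12.7942


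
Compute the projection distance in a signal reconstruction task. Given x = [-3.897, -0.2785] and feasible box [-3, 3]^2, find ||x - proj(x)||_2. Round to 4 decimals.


Project each component onto [-3, 3].
clip(-3.897) = -3.0, clip(-0.2785) = -0.2785
Projection = [-3.0, -0.2785]
Squared diffs: [0.8046, 0.0]
Distance = sqrt(0.8046) = 0.897


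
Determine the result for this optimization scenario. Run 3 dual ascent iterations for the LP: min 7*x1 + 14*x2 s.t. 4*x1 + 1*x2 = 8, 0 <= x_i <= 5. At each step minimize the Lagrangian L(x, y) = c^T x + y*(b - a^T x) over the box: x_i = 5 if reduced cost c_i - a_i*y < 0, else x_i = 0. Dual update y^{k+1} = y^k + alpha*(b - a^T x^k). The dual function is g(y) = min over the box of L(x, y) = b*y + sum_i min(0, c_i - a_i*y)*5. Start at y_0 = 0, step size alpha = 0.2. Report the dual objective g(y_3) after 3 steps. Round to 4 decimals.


Dual ascent for LP: min 7*x1 + 14*x2, 4*x1 + 1*x2 = 8, 0 <= x_i <= 5
Step 1: y^k = 0.0, reduced costs: (7.0, 14.0)
  x^k = (0.0, 0.0), subgradient = b - a^T x = 8.0
  y^{k+1} = 0.0 + 0.2*8.0 = 1.6
Step 2: y^k = 1.6, reduced costs: (0.6, 12.4)
  x^k = (0.0, 0.0), subgradient = b - a^T x = 8.0
  y^{k+1} = 1.6 + 0.2*8.0 = 3.2
Step 3: y^k = 3.2, reduced costs: (-5.8, 10.8)
  x^k = (5.0, 0.0), subgradient = b - a^T x = -12.0
  y^{k+1} = 3.2 + 0.2*-12.0 = 0.8
Dual objective at y_3 = 0.8: reduced costs (3.8, 13.2), box minimizer x = (0.0, 0.0)
g(y_3) = b*y + (c1 - a1*y)*x1 + (c2 - a2*y)*x2 = 8*0.8 + 3.8*0.0 + 13.2*0.0 = 6.4 + 0.0 + 0.0 = 6.4


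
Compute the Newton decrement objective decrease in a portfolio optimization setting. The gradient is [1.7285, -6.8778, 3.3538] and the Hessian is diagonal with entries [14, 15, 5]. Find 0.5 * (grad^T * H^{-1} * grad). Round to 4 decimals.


Step 1: H is diagonal, so H^(-1) * g = [0.1235, -0.4585, 0.6708].
Step 2: g^T H^(-1) g = sum_i g_i^2 / H_ii
  = (1.7285)^2/14 + (-6.8778)^2/15 + (3.3538)^2/5
  = 0.2134 + 3.1536 + 2.2496 = 5.6166
Step 3: Objective decrease = 0.5 * g^T H^(-1) g = 2.8083


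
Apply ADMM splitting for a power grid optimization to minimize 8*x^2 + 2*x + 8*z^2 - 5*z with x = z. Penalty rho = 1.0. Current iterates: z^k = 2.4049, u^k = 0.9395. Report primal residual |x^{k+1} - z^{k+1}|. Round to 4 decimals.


ADMM iteration with rho = 1.0, z^k = 2.4049, u^k = 0.9395
Step 1: x-update.
Minimize 8*x^2 + 2*x + (1.0/2)*(x - 2.4049 + 0.9395)^2
FOC: (2*8 + 1.0)*x = -2 + 1.0*(2.4049 - 0.9395)
x^{k+1} = -0.0314
Step 2: z-update.
Minimize 8*z^2 - 5*z + (1.0/2)*(-0.0314 - z + 0.9395)^2
FOC: (2*8 + 1.0)*z = 5 + 1.0*(-0.0314 + 0.9395)
z^{k+1} = 0.3475
Step 3: u-update.
u^{k+1} = 0.9395 - 0.0314 - 0.3475 = 0.5605
Step 4: Primal residual = |-0.0314 - 0.3475| = 0.379


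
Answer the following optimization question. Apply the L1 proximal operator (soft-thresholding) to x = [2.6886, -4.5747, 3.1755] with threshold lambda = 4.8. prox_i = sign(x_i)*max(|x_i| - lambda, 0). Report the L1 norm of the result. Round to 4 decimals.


Soft-thresholding with lambda = 4.8:
prox(2.6886) = sign(2.6886)*max(|2.6886| - 4.8, 0) = 0.0
prox(-4.5747) = sign(-4.5747)*max(|-4.5747| - 4.8, 0) = 0.0
prox(3.1755) = sign(3.1755)*max(|3.1755| - 4.8, 0) = 0.0
prox(x) = [0.0, 0.0, 0.0]
||prox(x)||_1 = 0.0 + 0.0 + 0.0 = 0.0


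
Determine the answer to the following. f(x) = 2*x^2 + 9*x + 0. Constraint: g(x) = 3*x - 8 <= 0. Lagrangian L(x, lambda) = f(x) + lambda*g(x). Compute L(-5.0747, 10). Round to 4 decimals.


Step 1: Evaluate f(x).
f(-5.0747) = 2*(-5.0747)^2 + 9*(-5.0747) + 0 = 5.8329
Step 2: Evaluate g(x).
g(-5.0747) = 3*-5.0747 - 8 = -23.2241
Step 3: Compute Lagrangian.
L = 5.8329 + 10*-23.2241 = -226.4081


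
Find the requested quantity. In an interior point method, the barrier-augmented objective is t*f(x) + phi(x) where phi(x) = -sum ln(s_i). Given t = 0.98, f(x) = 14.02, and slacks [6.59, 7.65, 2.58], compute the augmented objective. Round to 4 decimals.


Step 1: Compute log-barrier.
ln values: [1.8856, 2.0347, 0.9478]
phi = -(1.8856 + 2.0347 + 0.9478) = -4.868
Step 2: Compute augmented objective.
t*f(x) = 0.98*14.02 = 13.7396
Total = 13.7396 - 4.868 = 8.8716


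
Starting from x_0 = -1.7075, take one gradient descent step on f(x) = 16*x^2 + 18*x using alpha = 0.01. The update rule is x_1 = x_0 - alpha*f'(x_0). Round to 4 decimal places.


We compute the gradient at x_0 and apply the update.
f'(x) = 32*x + 18
f'(-1.7075) = 32*-1.7075 + 18 = -36.64
x_1 = -1.7075 - 0.01*-36.64 = -1.3411


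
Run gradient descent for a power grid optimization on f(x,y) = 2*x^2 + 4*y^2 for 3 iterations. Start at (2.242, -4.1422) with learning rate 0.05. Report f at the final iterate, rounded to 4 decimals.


Gradient descent on f(x,y) = 2*x^2 + 4*y^2.
Starting point: (2.242, -4.1422), alpha = 0.05
Step 1: grad_x = 2*2*2.242 = 8.968, grad_y = 2*4*-4.1422 = -33.1376
  x_1 = 2.242 - 0.05*8.968 = 1.7936
  y_1 = -4.1422 - 0.05*-33.1376 = -2.4853
Step 2: grad_x = 2*2*1.7936 = 7.1744, grad_y = 2*4*-2.4853 = -19.8826
  x_2 = 1.7936 - 0.05*7.1744 = 1.4349
  y_2 = -2.4853 - 0.05*-19.8826 = -1.4912
Step 3: grad_x = 2*2*1.4349 = 5.7395, grad_y = 2*4*-1.4912 = -11.9295
  x_3 = 1.4349 - 0.05*5.7395 = 1.1479
  y_3 = -1.4912 - 0.05*-11.9295 = -0.8947
f(1.1479, -0.8947) = 2*1.1479^2 + 4*(-0.8947)^2 = 5.8374


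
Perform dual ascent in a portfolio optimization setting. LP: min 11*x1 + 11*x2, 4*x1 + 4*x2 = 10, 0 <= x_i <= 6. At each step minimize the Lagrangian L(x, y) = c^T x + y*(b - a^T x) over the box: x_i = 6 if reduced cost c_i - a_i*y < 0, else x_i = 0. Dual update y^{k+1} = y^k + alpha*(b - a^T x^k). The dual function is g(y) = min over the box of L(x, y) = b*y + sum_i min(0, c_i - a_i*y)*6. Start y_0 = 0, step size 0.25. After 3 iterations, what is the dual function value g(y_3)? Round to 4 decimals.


Dual ascent for LP: min 11*x1 + 11*x2, 4*x1 + 4*x2 = 10, 0 <= x_i <= 6
Step 1: y^k = 0.0, reduced costs: (11.0, 11.0)
  x^k = (0.0, 0.0), subgradient = b - a^T x = 10.0
  y^{k+1} = 0.0 + 0.25*10.0 = 2.5
Step 2: y^k = 2.5, reduced costs: (1.0, 1.0)
  x^k = (0.0, 0.0), subgradient = b - a^T x = 10.0
  y^{k+1} = 2.5 + 0.25*10.0 = 5.0
Step 3: y^k = 5.0, reduced costs: (-9.0, -9.0)
  x^k = (6.0, 6.0), subgradient = b - a^T x = -38.0
  y^{k+1} = 5.0 + 0.25*-38.0 = -4.5
Dual objective at y_3 = -4.5: reduced costs (29.0, 29.0), box minimizer x = (0.0, 0.0)
g(y_3) = b*y + (c1 - a1*y)*x1 + (c2 - a2*y)*x2 = 10*(-4.5) + 29.0*0.0 + 29.0*0.0 = -45.0 + 0.0 + 0.0 = -45.0


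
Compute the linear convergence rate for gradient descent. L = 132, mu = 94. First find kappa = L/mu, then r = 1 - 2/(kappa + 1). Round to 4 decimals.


Step 1: Compute the condition number.
kappa = L/mu = 132/94 = 1.4043
Step 2: Compute the convergence rate.
r = 1 - 2/(kappa + 1) = 1 - 2*mu/(L + mu) = (L - mu)/(L + mu) = 38/226 = 0.1681


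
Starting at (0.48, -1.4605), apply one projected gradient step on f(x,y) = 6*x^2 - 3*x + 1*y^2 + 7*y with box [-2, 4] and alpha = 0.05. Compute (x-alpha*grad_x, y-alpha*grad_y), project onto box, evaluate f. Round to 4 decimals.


Step 1: Compute gradient at (0.48, -1.4605).
grad_x = 2*6*0.48 - 3 = 2.76
grad_y = 2*1*-1.4605 + 7 = 4.079
Step 2: Gradient step.
x_raw = 0.48 - 0.05*2.76 = 0.342
y_raw = -1.4605 - 0.05*4.079 = -1.6645
Step 3: Project onto [-2, 4].
x_proj = clip(0.342) = 0.342
y_proj = clip(-1.6645) = -1.6645
Step 4: Evaluate f.
f(0.342, -1.6645) = -9.205


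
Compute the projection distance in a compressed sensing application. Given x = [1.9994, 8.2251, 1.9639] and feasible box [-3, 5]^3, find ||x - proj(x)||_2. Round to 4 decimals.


Project each component onto [-3, 5].
clip(1.9994) = 1.9994, clip(8.2251) = 5.0, clip(1.9639) = 1.9639
Projection = [1.9994, 5.0, 1.9639]
Squared diffs: [0.0, 10.4013, 0.0]
Distance = sqrt(10.4013) = 3.2251


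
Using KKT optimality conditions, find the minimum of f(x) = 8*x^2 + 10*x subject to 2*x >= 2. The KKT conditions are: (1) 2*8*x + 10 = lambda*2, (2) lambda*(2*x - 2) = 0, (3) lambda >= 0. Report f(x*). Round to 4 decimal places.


Step 1: Try lambda = 0 (constraint inactive).
x_unc = -10/(2*8) = -0.625
Check: 2*-0.625 = -1.25 < 2 -- violated!
Step 2: Constraint must be active: 2*x = 2
x* = 2/2 = 1.0
lambda = (2*8*1.0 + 10)/2 = 13.0
Step 3: Compute optimal value.
f(x*) = 8*1.0^2 + 10*1.0 = 18.0


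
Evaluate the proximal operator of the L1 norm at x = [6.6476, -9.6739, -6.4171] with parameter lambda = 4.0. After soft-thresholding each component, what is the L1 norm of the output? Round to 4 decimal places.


Soft-thresholding with lambda = 4.0:
prox(6.6476) = sign(6.6476)*max(|6.6476| - 4.0, 0) = 2.6476
prox(-9.6739) = sign(-9.6739)*max(|-9.6739| - 4.0, 0) = -5.6739
prox(-6.4171) = sign(-6.4171)*max(|-6.4171| - 4.0, 0) = -2.4171
prox(x) = [2.6476, -5.6739, -2.4171]
||prox(x)||_1 = 2.6476 + 5.6739 + 2.4171 = 10.7386


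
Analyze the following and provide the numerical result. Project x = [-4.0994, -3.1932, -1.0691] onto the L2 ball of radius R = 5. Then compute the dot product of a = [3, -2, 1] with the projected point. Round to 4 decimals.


Step 1: Compute ||x|| (intermediates to 6 decimals).
||x|| = sqrt((-4.0994)^2 + (-3.1932)^2 + (-1.0691)^2) = 5.305147
Step 2: Project.
Since ||x|| > R, scale = R/||x|| = 5/5.305147 = 0.942481, proj(x) = scale * x
proj(x) = [-3.863607, -3.00953, -1.007606]
Step 3: Dot product.
a^T * proj(x) = 3*(-3.863607) - 2*(-3.00953) + 1*(-1.007606) = -6.5794


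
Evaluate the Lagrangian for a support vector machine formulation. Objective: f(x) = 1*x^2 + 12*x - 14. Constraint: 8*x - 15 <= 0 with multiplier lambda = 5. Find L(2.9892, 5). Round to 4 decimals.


Step 1: Evaluate f(x).
f(2.9892) = 1*2.9892^2 + 12*2.9892 - 14 = 30.8057
Step 2: Evaluate g(x).
g(2.9892) = 8*2.9892 - 15 = 8.9136
Step 3: Compute Lagrangian.
L = 30.8057 + 5*8.9136 = 75.3737


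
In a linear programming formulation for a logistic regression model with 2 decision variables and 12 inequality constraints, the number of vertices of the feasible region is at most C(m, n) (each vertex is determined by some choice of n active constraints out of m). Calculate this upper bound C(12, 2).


Each vertex corresponds to some choice of n active constraints out of m, so the number of vertices is at most C(m, n) = m! / (n!(m-n)!).
m = 12, n = 2
Numerator: 12 * 11
Denominator: 2! = 2
C(12, 2) = 66


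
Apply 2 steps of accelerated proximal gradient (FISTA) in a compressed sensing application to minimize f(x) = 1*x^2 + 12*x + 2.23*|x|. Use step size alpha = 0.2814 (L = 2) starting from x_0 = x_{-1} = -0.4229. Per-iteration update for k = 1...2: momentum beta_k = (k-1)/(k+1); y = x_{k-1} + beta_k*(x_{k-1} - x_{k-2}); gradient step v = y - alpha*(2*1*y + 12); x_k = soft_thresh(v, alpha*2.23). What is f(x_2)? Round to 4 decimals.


FISTA on f(x) = 1*x^2 + 12*x + 2.23*|x|
L = 2, alpha = 0.2814
Iteration 1: beta = 0.0, y = -0.4229 + 0.0*(-0.4229 + 0.4229) = -0.4229
  grad(y) = 11.1542, v = y - alpha*grad = -3.5617
  prox(v) = soft_thresh(-3.5617, 0.6275) = -2.9342
Iteration 2: beta = 0.3333, y = -2.9342 + 0.3333*(-2.9342 + 0.4229) = -3.7713
  grad(y) = 4.4575, v = y - alpha*grad = -5.0256
  prox(v) = soft_thresh(-5.0256, 0.6275) = -4.3981
f(x_2) = 1*(-4.3981)^2 + 12*(-4.3981) + 2.23*|-4.3981| = -23.6261


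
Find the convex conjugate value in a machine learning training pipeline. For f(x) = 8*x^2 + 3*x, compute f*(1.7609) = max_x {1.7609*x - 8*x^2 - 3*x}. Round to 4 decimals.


f*(y) = sup_x {y*x - a*x^2 - b*x} = sup_x {(y-b)*x - a*x^2}
FOC: (y - b) - 2a*x = 0 => x* = (y - b)/(2a)
x* = (1.7609 - 3)/(2*8) = -0.0774
f*(1.7609) = (y-b)^2/(4a) = (1.7609 - 3)^2/(4*8)
= 1.5354/32 = 0.048


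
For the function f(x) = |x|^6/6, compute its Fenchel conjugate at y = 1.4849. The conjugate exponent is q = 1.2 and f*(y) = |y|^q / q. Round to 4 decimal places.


The conjugate exponent q satisfies 1/p + 1/q = 1.
p = 6, so q = 6/(6 - 1) = 1.2
|y|^q = 1.4849^1.2 = 1.6071
f*(1.4849) = 1.6071 / 1.2 = 1.3392


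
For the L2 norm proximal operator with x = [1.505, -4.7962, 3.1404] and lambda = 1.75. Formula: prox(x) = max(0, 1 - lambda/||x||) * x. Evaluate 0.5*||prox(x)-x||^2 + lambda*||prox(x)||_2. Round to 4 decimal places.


Step 1: Compute ||x||.
||x|| = 5.9271
Step 2: Compute scaling factor.
scale = max(0, 1 - 1.75/5.9271) = 0.7047
Step 3: prox(x) = [1.0606, -3.3801, 2.2132]
||prox(x)|| = 4.1771
Step 4: Proximal objective.
0.5*||prox-x||^2 = 1.5313
lambda*||prox|| = 7.3099
Total = 8.8412


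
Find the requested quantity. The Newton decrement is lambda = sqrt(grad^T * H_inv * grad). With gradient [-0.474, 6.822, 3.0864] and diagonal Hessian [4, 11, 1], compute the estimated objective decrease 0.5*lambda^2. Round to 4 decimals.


Step 1: H is diagonal, so H^(-1) * g = [-0.1185, 0.6202, 3.0864].
Step 2: g^T H^(-1) g = sum_i g_i^2 / H_ii
  = (-0.474)^2/4 + (6.822)^2/11 + (3.0864)^2/1
  = 0.0562 + 4.2309 + 9.5259 = 13.8129
Step 3: Objective decrease = 0.5 * g^T H^(-1) g = 6.9065


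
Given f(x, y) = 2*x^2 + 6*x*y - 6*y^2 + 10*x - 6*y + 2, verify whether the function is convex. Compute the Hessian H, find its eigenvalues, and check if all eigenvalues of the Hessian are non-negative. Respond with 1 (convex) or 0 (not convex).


The Hessian of f(x,y) = 2*x^2 + 6*x*y - 6*y^2 + 10*x - 6*y + 2 is:
H = [[4, 6], [6, -12]]
Trace = 4 - 12 = -8
Determinant = 4*-12 - (6)^2 = -84
Discriminant = (-8)^2 - 4*-84 = 400.0
Eigenvalues: lambda_1 = -14.0, lambda_2 = 6.0
The function is not convex.

0


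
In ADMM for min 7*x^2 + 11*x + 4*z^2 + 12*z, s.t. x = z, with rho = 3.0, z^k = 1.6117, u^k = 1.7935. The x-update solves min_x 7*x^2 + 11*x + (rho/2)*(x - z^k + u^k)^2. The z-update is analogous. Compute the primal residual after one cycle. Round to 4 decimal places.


ADMM iteration with rho = 3.0, z^k = 1.6117, u^k = 1.7935
Step 1: x-update.
Minimize 7*x^2 + 11*x + (3.0/2)*(x - 1.6117 + 1.7935)^2
FOC: (2*7 + 3.0)*x = -11 + 3.0*(1.6117 - 1.7935)
x^{k+1} = -0.6791
Step 2: z-update.
Minimize 4*z^2 + 12*z + (3.0/2)*(-0.6791 - z + 1.7935)^2
FOC: (2*4 + 3.0)*z = -12 + 3.0*(-0.6791 + 1.7935)
z^{k+1} = -0.787
Step 3: u-update.
u^{k+1} = 1.7935 - 0.6791 + 0.787 = 1.9014
Step 4: Primal residual = |-0.6791 + 0.787| = 0.1079


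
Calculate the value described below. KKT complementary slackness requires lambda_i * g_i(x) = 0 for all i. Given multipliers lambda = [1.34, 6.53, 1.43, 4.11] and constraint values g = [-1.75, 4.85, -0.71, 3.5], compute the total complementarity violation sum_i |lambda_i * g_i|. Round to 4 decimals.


KKT complementary slackness check:
lambda_1 * g_1 = 1.34 * -1.75 = -2.345
lambda_2 * g_2 = 6.53 * 4.85 = 31.6705
lambda_3 * g_3 = 1.43 * -0.71 = -1.0153
lambda_4 * g_4 = 4.11 * 3.5 = 14.385
Total violation = 2.345 + 31.6705 + 1.0153 + 14.385 = 49.4158


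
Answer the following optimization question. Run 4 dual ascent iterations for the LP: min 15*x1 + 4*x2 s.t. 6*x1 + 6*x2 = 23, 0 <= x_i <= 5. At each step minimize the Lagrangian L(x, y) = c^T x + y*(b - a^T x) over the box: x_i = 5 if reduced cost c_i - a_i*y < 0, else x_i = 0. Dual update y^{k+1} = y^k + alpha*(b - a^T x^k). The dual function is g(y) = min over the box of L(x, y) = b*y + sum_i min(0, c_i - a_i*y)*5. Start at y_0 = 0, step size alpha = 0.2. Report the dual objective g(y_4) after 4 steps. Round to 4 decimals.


Dual ascent for LP: min 15*x1 + 4*x2, 6*x1 + 6*x2 = 23, 0 <= x_i <= 5
Step 1: y^k = 0.0, reduced costs: (15.0, 4.0)
  x^k = (0.0, 0.0), subgradient = b - a^T x = 23.0
  y^{k+1} = 0.0 + 0.2*23.0 = 4.6
Step 2: y^k = 4.6, reduced costs: (-12.6, -23.6)
  x^k = (5.0, 5.0), subgradient = b - a^T x = -37.0
  y^{k+1} = 4.6 + 0.2*-37.0 = -2.8
Step 3: y^k = -2.8, reduced costs: (31.8, 20.8)
  x^k = (0.0, 0.0), subgradient = b - a^T x = 23.0
  y^{k+1} = -2.8 + 0.2*23.0 = 1.8
Step 4: y^k = 1.8, reduced costs: (4.2, -6.8)
  x^k = (0.0, 5.0), subgradient = b - a^T x = -7.0
  y^{k+1} = 1.8 + 0.2*-7.0 = 0.4
Dual objective at y_4 = 0.4: reduced costs (12.6, 1.6), box minimizer x = (0.0, 0.0)
g(y_4) = b*y + (c1 - a1*y)*x1 + (c2 - a2*y)*x2 = 23*0.4 + 12.6*0.0 + 1.6*0.0 = 9.2 + 0.0 + 0.0 = 9.2


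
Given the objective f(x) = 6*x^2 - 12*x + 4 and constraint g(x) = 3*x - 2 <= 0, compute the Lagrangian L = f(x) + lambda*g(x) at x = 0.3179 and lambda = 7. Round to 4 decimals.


Step 1: Evaluate f(x).
f(0.3179) = 6*0.3179^2 - 12*0.3179 + 4 = 0.7916
Step 2: Evaluate g(x).
g(0.3179) = 3*0.3179 - 2 = -1.0463
Step 3: Compute Lagrangian.
L = 0.7916 + 7*-1.0463 = -6.5325


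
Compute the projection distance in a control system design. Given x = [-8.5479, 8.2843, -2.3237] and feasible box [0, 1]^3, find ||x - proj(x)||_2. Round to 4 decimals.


Project each component onto [0, 1].
clip(-8.5479) = 0.0, clip(8.2843) = 1.0, clip(-2.3237) = 0.0
Projection = [0.0, 1.0, 0.0]
Squared diffs: [73.0666, 53.061, 5.3996]
Distance = sqrt(131.5272) = 11.4685


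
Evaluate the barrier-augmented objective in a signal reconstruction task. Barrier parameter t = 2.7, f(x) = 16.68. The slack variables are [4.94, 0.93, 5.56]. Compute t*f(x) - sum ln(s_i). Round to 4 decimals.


Step 1: Compute log-barrier.
ln values: [1.5974, -0.0726, 1.7156]
phi = -(1.5974 - 0.0726 + 1.7156) = -3.2404
Step 2: Compute augmented objective.
t*f(x) = 2.7*16.68 = 45.036
Total = 45.036 - 3.2404 = 41.7956


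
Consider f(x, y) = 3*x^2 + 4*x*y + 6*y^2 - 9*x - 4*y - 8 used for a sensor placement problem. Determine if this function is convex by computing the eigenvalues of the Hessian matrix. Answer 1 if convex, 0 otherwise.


The Hessian of f(x,y) = 3*x^2 + 4*x*y + 6*y^2 - 9*x - 4*y - 8 is:
H = [[6, 4], [4, 12]]
Trace = 6 + 12 = 18
Determinant = 6*12 - (4)^2 = 56
Discriminant = (18)^2 - 4*56 = 100.0
Eigenvalues: lambda_1 = 4.0, lambda_2 = 14.0
The function is convex.

1


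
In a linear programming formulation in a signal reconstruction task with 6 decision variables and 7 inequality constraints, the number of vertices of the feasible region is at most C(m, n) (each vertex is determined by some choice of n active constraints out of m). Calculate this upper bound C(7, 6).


Each vertex corresponds to some choice of n active constraints out of m, so the number of vertices is at most C(m, n) = m! / (n!(m-n)!).
m = 7, n = 6
Numerator: 7 * 6 * 5 * 4 * 3 * 2
Denominator: 6! = 720
C(7, 6) = 7


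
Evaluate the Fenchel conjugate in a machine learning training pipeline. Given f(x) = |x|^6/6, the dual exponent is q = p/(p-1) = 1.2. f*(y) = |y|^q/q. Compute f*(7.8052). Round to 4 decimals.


The conjugate exponent q satisfies 1/p + 1/q = 1.
p = 6, so q = 6/(6 - 1) = 1.2
|y|^q = 7.8052^1.2 = 11.7723
f*(7.8052) = 11.7723 / 1.2 = 9.8102


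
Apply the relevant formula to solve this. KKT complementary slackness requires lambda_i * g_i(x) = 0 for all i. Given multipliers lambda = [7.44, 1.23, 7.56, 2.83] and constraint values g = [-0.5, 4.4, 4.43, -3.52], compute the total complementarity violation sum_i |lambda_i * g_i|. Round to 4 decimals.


KKT complementary slackness check:
lambda_1 * g_1 = 7.44 * -0.5 = -3.72
lambda_2 * g_2 = 1.23 * 4.4 = 5.412
lambda_3 * g_3 = 7.56 * 4.43 = 33.4908
lambda_4 * g_4 = 2.83 * -3.52 = -9.9616
Total violation = 3.72 + 5.412 + 33.4908 + 9.9616 = 52.5844


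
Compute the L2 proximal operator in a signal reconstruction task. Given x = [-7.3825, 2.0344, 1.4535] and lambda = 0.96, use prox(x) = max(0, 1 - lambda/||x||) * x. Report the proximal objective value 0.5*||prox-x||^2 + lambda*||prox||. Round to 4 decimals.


Step 1: Compute ||x||.
||x|| = 7.7944
Step 2: Compute scaling factor.
scale = max(0, 1 - 0.96/7.7944) = 0.8768
Step 3: prox(x) = [-6.4732, 1.7838, 1.2745]
||prox(x)|| = 6.8344
Step 4: Proximal objective.
0.5*||prox-x||^2 = 0.4608
lambda*||prox|| = 6.561
Total = 7.0218


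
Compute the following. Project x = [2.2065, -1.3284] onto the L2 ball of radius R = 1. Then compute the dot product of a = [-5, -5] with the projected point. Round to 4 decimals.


Step 1: Compute ||x|| (intermediates to 6 decimals).
||x|| = sqrt(2.2065^2 + (-1.3284)^2) = 2.575517
Step 2: Project.
Since ||x|| > R, scale = R/||x|| = 1/2.575517 = 0.388272, proj(x) = scale * x
proj(x) = [0.856722, -0.515781]
Step 3: Dot product.
a^T * proj(x) = -5*0.856722 - 5*(-0.515781) = -1.7047


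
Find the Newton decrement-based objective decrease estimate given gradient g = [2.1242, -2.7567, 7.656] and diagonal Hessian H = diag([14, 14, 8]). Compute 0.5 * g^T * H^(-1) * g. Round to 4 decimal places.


Step 1: H is diagonal, so H^(-1) * g = [0.1517, -0.1969, 0.957].
Step 2: g^T H^(-1) g = sum_i g_i^2 / H_ii
  = (2.1242)^2/14 + (-2.7567)^2/14 + (7.656)^2/8
  = 0.3223 + 0.5428 + 7.3268 = 8.1919
Step 3: Objective decrease = 0.5 * g^T H^(-1) g = 4.096


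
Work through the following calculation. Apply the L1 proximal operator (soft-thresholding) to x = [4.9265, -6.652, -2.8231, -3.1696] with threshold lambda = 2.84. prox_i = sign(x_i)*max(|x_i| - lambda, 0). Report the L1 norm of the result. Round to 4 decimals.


Soft-thresholding with lambda = 2.84:
prox(4.9265) = sign(4.9265)*max(|4.9265| - 2.84, 0) = 2.0865
prox(-6.652) = sign(-6.652)*max(|-6.652| - 2.84, 0) = -3.812
prox(-2.8231) = sign(-2.8231)*max(|-2.8231| - 2.84, 0) = 0.0
prox(-3.1696) = sign(-3.1696)*max(|-3.1696| - 2.84, 0) = -0.3296
prox(x) = [2.0865, -3.812, 0.0, -0.3296]
||prox(x)||_1 = 2.0865 + 3.812 + 0.0 + 0.3296 = 6.2281


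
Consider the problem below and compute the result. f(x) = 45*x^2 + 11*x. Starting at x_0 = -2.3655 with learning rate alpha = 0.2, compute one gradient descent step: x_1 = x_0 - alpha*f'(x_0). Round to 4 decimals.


We compute the gradient at x_0 and apply the update.
f'(x) = 90*x + 11
f'(-2.3655) = 90*-2.3655 + 11 = -201.895
x_1 = -2.3655 - 0.2*-201.895 = 38.0135


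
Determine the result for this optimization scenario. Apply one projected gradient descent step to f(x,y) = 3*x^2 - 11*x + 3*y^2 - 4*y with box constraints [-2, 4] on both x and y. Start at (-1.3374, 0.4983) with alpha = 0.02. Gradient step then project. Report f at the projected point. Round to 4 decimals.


Step 1: Compute gradient at (-1.3374, 0.4983).
grad_x = 2*3*-1.3374 - 11 = -19.0244
grad_y = 2*3*0.4983 - 4 = -1.0102
Step 2: Gradient step.
x_raw = -1.3374 - 0.02*-19.0244 = -0.9569
y_raw = 0.4983 - 0.02*-1.0102 = 0.5185
Step 3: Project onto [-2, 4].
x_proj = clip(-0.9569) = -0.9569
y_proj = clip(0.5185) = 0.5185
Step 4: Evaluate f.
f(-0.9569, 0.5185) = 12.0056


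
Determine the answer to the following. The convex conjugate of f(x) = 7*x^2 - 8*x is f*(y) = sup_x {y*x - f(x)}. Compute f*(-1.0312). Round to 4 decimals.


f*(y) = sup_x {y*x - a*x^2 - b*x} = sup_x {(y-b)*x - a*x^2}
FOC: (y - b) - 2a*x = 0 => x* = (y - b)/(2a)
x* = (-1.0312 + 8)/(2*7) = 0.4978
f*(-1.0312) = (y-b)^2/(4a) = (-1.0312 + 8)^2/(4*7)
= 48.5642/28 = 1.7344


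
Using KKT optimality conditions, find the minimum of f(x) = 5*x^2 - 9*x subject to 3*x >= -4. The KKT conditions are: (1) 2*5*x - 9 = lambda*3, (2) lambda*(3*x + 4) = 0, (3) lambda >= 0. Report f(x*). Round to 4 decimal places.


Step 1: Try lambda = 0 (constraint inactive).
Stationarity: 2*5*x - 9 = 0
x* = 9/(2*5) = 0.9
Check constraint: 3*0.9 = 2.7 >= -4 -- satisfied.
Step 2: Compute optimal value.
f(x*) = 5*0.9^2 - 9*0.9 = -4.05


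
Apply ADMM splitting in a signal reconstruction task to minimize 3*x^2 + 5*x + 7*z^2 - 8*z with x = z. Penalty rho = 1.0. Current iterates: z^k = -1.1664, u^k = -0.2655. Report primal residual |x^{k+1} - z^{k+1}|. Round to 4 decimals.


ADMM iteration with rho = 1.0, z^k = -1.1664, u^k = -0.2655
Step 1: x-update.
Minimize 3*x^2 + 5*x + (1.0/2)*(x + 1.1664 - 0.2655)^2
FOC: (2*3 + 1.0)*x = -5 + 1.0*(-1.1664 + 0.2655)
x^{k+1} = -0.843
Step 2: z-update.
Minimize 7*z^2 - 8*z + (1.0/2)*(-0.843 - z - 0.2655)^2
FOC: (2*7 + 1.0)*z = 8 + 1.0*(-0.843 - 0.2655)
z^{k+1} = 0.4594
Step 3: u-update.
u^{k+1} = -0.2655 - 0.843 - 0.4594 = -1.5679
Step 4: Primal residual = |-0.843 - 0.4594| = 1.3024


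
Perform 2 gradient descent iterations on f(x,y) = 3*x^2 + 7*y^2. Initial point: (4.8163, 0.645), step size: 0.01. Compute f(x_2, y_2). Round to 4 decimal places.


Gradient descent on f(x,y) = 3*x^2 + 7*y^2.
Starting point: (4.8163, 0.645), alpha = 0.01
Step 1: grad_x = 2*3*4.8163 = 28.8978, grad_y = 2*7*0.645 = 9.03
  x_1 = 4.8163 - 0.01*28.8978 = 4.5273
  y_1 = 0.645 - 0.01*9.03 = 0.5547
Step 2: grad_x = 2*3*4.5273 = 27.1639, grad_y = 2*7*0.5547 = 7.7658
  x_2 = 4.5273 - 0.01*27.1639 = 4.2557
  y_2 = 0.5547 - 0.01*7.7658 = 0.477
f(4.2557, 0.477) = 3*4.2557^2 + 7*0.477^2 = 55.9255


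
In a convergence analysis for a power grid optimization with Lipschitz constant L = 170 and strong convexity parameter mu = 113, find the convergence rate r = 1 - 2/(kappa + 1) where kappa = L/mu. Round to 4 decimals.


Step 1: Compute the condition number.
kappa = L/mu = 170/113 = 1.5044
Step 2: Compute the convergence rate.
r = 1 - 2/(kappa + 1) = 1 - 2*mu/(L + mu) = (L - mu)/(L + mu) = 57/283 = 0.2014


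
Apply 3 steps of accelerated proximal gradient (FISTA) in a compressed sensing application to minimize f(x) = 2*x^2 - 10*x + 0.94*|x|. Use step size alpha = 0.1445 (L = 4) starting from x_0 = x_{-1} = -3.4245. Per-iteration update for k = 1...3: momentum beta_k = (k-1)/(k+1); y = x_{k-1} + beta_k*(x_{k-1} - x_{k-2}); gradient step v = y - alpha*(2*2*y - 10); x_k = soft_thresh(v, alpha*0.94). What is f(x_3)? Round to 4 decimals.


FISTA on f(x) = 2*x^2 - 10*x + 0.94*|x|
L = 4, alpha = 0.1445
Iteration 1: beta = 0.0, y = -3.4245 + 0.0*(-3.4245 + 3.4245) = -3.4245
  grad(y) = -23.698, v = y - alpha*grad = -0.0001
  prox(v) = soft_thresh(-0.0001, 0.1358) = 0.0
Iteration 2: beta = 0.3333, y = 0.0 + 0.3333*(0.0 + 3.4245) = 1.1415
  grad(y) = -5.434, v = y - alpha*grad = 1.9267
  prox(v) = soft_thresh(1.9267, 0.1358) = 1.7909
Iteration 3: beta = 0.5, y = 1.7909 + 0.5*(1.7909 - 0.0) = 2.6863
  grad(y) = 0.7453, v = y - alpha*grad = 2.5786
  prox(v) = soft_thresh(2.5786, 0.1358) = 2.4428
f(x_3) = 2*2.4428^2 - 10*2.4428 + 0.94*|2.4428| = -10.1972


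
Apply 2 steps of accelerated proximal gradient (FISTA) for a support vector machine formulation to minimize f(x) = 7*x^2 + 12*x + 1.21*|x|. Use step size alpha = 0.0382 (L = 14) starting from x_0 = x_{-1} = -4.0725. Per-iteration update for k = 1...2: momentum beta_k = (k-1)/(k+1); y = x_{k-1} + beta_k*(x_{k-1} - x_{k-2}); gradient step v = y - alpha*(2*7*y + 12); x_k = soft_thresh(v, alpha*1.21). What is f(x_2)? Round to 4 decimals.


FISTA on f(x) = 7*x^2 + 12*x + 1.21*|x|
L = 14, alpha = 0.0382
Iteration 1: beta = 0.0, y = -4.0725 + 0.0*(-4.0725 + 4.0725) = -4.0725
  grad(y) = -45.015, v = y - alpha*grad = -2.3529
  prox(v) = soft_thresh(-2.3529, 0.0462) = -2.3067
Iteration 2: beta = 0.3333, y = -2.3067 + 0.3333*(-2.3067 + 4.0725) = -1.7181
  grad(y) = -12.0535, v = y - alpha*grad = -1.2577
  prox(v) = soft_thresh(-1.2577, 0.0462) = -1.2114
f(x_2) = 7*(-1.2114)^2 + 12*(-1.2114) + 1.21*|-1.2114| = -2.7983


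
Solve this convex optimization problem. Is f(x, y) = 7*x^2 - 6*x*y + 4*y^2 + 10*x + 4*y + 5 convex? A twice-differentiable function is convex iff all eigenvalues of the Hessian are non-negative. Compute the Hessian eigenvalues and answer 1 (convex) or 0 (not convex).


The Hessian of f(x,y) = 7*x^2 - 6*x*y + 4*y^2 + 10*x + 4*y + 5 is:
H = [[14, -6], [-6, 8]]
Trace = 14 + 8 = 22
Determinant = 14*8 - (-6)^2 = 76
Discriminant = (22)^2 - 4*76 = 180.0
Eigenvalues: lambda_1 = 4.2918, lambda_2 = 17.7082
The function is convex.

1


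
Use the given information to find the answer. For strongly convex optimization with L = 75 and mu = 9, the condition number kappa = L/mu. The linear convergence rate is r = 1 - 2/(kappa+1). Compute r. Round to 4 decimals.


Step 1: Compute the condition number.
kappa = L/mu = 75/9 = 8.3333
Step 2: Compute the convergence rate.
r = 1 - 2/(kappa + 1) = 1 - 2*mu/(L + mu) = (L - mu)/(L + mu) = 66/84 = 0.7857


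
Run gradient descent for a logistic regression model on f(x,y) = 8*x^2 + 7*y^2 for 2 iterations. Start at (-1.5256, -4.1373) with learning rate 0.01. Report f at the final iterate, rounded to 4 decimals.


Gradient descent on f(x,y) = 8*x^2 + 7*y^2.
Starting point: (-1.5256, -4.1373), alpha = 0.01
Step 1: grad_x = 2*8*-1.5256 = -24.4096, grad_y = 2*7*-4.1373 = -57.9222
  x_1 = -1.5256 - 0.01*-24.4096 = -1.2815
  y_1 = -4.1373 - 0.01*-57.9222 = -3.5581
Step 2: grad_x = 2*8*-1.2815 = -20.5041, grad_y = 2*7*-3.5581 = -49.8131
  x_2 = -1.2815 - 0.01*-20.5041 = -1.0765
  y_2 = -3.5581 - 0.01*-49.8131 = -3.0599
f(-1.0765, -3.0599) = 8*(-1.0765)^2 + 7*(-3.0599)^2 = 74.8131


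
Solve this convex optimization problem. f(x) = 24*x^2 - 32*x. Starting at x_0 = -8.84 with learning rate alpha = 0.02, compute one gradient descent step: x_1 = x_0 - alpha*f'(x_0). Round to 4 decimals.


We compute the gradient at x_0 and apply the update.
f'(x) = 48*x - 32
f'(-8.84) = 48*-8.84 - 32 = -456.32
x_1 = -8.84 - 0.02*-456.32 = 0.2864


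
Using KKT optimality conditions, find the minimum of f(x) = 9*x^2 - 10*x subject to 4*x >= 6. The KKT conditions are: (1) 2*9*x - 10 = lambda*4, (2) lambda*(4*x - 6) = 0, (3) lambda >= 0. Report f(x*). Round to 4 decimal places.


Step 1: Try lambda = 0 (constraint inactive).
x_unc = 10/(2*9) = 0.5556
Check: 4*0.5556 = 2.2224 < 6 -- violated!
Step 2: Constraint must be active: 4*x = 6
x* = 6/4 = 1.5
lambda = (2*9*1.5 - 10)/4 = 4.25
Step 3: Compute optimal value.
f(x*) = 9*1.5^2 - 10*1.5 = 5.25


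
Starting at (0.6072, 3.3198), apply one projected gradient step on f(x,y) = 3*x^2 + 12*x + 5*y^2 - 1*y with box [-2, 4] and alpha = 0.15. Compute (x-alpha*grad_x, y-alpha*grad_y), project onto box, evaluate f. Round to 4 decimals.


Step 1: Compute gradient at (0.6072, 3.3198).
grad_x = 2*3*0.6072 + 12 = 15.6432
grad_y = 2*5*3.3198 - 1 = 32.198
Step 2: Gradient step.
x_raw = 0.6072 - 0.15*15.6432 = -1.7393
y_raw = 3.3198 - 0.15*32.198 = -1.5099
Step 3: Project onto [-2, 4].
x_proj = clip(-1.7393) = -1.7393
y_proj = clip(-1.5099) = -1.5099
Step 4: Evaluate f.
f(-1.7393, -1.5099) = 1.1128


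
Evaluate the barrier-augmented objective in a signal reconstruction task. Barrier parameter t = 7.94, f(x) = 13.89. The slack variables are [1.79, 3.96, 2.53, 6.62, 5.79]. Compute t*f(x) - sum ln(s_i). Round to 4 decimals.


Step 1: Compute log-barrier.
ln values: [0.5822, 1.3762, 0.9282, 1.8901, 1.7561]
phi = -(0.5822 + 1.3762 + 0.9282 + 1.8901 + 1.7561) = -6.5329
Step 2: Compute augmented objective.
t*f(x) = 7.94*13.89 = 110.2866
Total = 110.2866 - 6.5329 = 103.7537


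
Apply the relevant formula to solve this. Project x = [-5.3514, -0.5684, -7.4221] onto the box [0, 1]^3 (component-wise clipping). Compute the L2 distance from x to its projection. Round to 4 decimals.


Project each component onto [0, 1].
clip(-5.3514) = 0.0, clip(-0.5684) = 0.0, clip(-7.4221) = 0.0
Projection = [0.0, 0.0, 0.0]
Squared diffs: [28.6375, 0.3231, 55.0876]
Distance = sqrt(84.0482) = 9.1678


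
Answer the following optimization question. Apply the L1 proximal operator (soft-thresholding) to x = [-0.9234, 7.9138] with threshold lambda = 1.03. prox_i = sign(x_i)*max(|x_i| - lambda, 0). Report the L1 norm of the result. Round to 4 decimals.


Soft-thresholding with lambda = 1.03:
prox(-0.9234) = sign(-0.9234)*max(|-0.9234| - 1.03, 0) = 0.0
prox(7.9138) = sign(7.9138)*max(|7.9138| - 1.03, 0) = 6.8838
prox(x) = [0.0, 6.8838]
||prox(x)||_1 = 0.0 + 6.8838 = 6.8838


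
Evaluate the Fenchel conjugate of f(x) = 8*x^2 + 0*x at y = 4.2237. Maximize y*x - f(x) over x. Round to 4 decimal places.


f*(y) = sup_x {y*x - a*x^2 - b*x} = sup_x {(y-b)*x - a*x^2}
FOC: (y - b) - 2a*x = 0 => x* = (y - b)/(2a)
x* = (4.2237 - 0)/(2*8) = 0.264
f*(4.2237) = (y-b)^2/(4a) = (4.2237 - 0)^2/(4*8)
= 17.8396/32 = 0.5575


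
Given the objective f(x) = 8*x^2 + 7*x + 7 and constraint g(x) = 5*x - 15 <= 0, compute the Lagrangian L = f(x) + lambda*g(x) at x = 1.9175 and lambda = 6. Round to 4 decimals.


Step 1: Evaluate f(x).
f(1.9175) = 8*1.9175^2 + 7*1.9175 + 7 = 49.837
Step 2: Evaluate g(x).
g(1.9175) = 5*1.9175 - 15 = -5.4125
Step 3: Compute Lagrangian.
L = 49.837 + 6*-5.4125 = 17.362


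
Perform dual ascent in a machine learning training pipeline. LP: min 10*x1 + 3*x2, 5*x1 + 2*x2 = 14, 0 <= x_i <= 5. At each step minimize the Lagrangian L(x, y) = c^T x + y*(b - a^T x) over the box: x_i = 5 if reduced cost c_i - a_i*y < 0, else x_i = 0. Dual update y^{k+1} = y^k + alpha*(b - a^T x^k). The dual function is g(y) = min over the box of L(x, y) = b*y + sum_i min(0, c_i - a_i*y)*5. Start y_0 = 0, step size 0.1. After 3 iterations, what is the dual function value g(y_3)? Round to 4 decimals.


Dual ascent for LP: min 10*x1 + 3*x2, 5*x1 + 2*x2 = 14, 0 <= x_i <= 5
Step 1: y^k = 0.0, reduced costs: (10.0, 3.0)
  x^k = (0.0, 0.0), subgradient = b - a^T x = 14.0
  y^{k+1} = 0.0 + 0.1*14.0 = 1.4
Step 2: y^k = 1.4, reduced costs: (3.0, 0.2)
  x^k = (0.0, 0.0), subgradient = b - a^T x = 14.0
  y^{k+1} = 1.4 + 0.1*14.0 = 2.8
Step 3: y^k = 2.8, reduced costs: (-4.0, -2.6)
  x^k = (5.0, 5.0), subgradient = b - a^T x = -21.0
  y^{k+1} = 2.8 + 0.1*-21.0 = 0.7
Dual objective at y_3 = 0.7: reduced costs (6.5, 1.6), box minimizer x = (0.0, 0.0)
g(y_3) = b*y + (c1 - a1*y)*x1 + (c2 - a2*y)*x2 = 14*0.7 + 6.5*0.0 + 1.6*0.0 = 9.8 + 0.0 + 0.0 = 9.8


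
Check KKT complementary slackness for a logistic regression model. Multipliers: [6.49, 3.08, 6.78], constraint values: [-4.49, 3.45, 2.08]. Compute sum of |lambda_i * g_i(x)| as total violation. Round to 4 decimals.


KKT complementary slackness check:
lambda_1 * g_1 = 6.49 * -4.49 = -29.1401
lambda_2 * g_2 = 3.08 * 3.45 = 10.626
lambda_3 * g_3 = 6.78 * 2.08 = 14.1024
Total violation = 29.1401 + 10.626 + 14.1024 = 53.8685


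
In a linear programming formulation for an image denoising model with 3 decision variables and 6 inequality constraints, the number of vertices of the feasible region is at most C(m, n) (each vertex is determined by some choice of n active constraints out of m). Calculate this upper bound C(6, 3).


Each vertex corresponds to some choice of n active constraints out of m, so the number of vertices is at most C(m, n) = m! / (n!(m-n)!).
m = 6, n = 3
Numerator: 6 * 5 * 4
Denominator: 3! = 6
C(6, 3) = 20


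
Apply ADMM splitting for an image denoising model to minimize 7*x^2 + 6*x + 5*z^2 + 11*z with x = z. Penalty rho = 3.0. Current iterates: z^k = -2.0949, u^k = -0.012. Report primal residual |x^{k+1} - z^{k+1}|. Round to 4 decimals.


ADMM iteration with rho = 3.0, z^k = -2.0949, u^k = -0.012
Step 1: x-update.
Minimize 7*x^2 + 6*x + (3.0/2)*(x + 2.0949 - 0.012)^2
FOC: (2*7 + 3.0)*x = -6 + 3.0*(-2.0949 + 0.012)
x^{k+1} = -0.7205
Step 2: z-update.
Minimize 5*z^2 + 11*z + (3.0/2)*(-0.7205 - z - 0.012)^2
FOC: (2*5 + 3.0)*z = -11 + 3.0*(-0.7205 - 0.012)
z^{k+1} = -1.0152
Step 3: u-update.
u^{k+1} = -0.012 - 0.7205 + 1.0152 = 0.2827
Step 4: Primal residual = |-0.7205 + 1.0152| = 0.2947


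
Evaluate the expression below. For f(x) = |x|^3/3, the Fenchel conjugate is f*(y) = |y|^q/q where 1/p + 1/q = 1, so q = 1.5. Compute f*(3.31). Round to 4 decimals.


The conjugate exponent q satisfies 1/p + 1/q = 1.
p = 3, so q = 3/(3 - 1) = 1.5
|y|^q = 3.31^1.5 = 6.022
f*(3.31) = 6.022 / 1.5 = 4.0147


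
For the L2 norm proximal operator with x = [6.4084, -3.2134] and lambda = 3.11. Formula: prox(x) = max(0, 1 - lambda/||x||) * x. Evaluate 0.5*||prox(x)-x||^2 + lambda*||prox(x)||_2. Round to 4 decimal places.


Step 1: Compute ||x||.
||x|| = 7.1689
Step 2: Compute scaling factor.
scale = max(0, 1 - 3.11/7.1689) = 0.5662
Step 3: prox(x) = [3.6283, -1.8194]
||prox(x)|| = 4.0589
Step 4: Proximal objective.
0.5*||prox-x||^2 = 4.8361
lambda*||prox|| = 12.6232
Total = 17.4593
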